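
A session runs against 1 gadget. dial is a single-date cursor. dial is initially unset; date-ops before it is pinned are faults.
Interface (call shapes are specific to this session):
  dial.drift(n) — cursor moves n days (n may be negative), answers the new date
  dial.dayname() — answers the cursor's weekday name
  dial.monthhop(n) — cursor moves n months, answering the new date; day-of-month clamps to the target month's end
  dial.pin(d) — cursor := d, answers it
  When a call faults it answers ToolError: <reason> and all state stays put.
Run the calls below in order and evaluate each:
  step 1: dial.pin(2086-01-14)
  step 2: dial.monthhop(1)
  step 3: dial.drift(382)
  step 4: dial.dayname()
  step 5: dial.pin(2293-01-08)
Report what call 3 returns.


·→ dial.pin(d='2086-01-14')
·← 2086-01-14
·→ dial.monthhop(n='1')
·← 2086-02-14
·→ dial.drift(n='382')
·← 2087-03-03
·→ dial.dayname()
·← Monday
·→ dial.pin(d='2293-01-08')
·← 2293-01-08

Answer: 2087-03-03


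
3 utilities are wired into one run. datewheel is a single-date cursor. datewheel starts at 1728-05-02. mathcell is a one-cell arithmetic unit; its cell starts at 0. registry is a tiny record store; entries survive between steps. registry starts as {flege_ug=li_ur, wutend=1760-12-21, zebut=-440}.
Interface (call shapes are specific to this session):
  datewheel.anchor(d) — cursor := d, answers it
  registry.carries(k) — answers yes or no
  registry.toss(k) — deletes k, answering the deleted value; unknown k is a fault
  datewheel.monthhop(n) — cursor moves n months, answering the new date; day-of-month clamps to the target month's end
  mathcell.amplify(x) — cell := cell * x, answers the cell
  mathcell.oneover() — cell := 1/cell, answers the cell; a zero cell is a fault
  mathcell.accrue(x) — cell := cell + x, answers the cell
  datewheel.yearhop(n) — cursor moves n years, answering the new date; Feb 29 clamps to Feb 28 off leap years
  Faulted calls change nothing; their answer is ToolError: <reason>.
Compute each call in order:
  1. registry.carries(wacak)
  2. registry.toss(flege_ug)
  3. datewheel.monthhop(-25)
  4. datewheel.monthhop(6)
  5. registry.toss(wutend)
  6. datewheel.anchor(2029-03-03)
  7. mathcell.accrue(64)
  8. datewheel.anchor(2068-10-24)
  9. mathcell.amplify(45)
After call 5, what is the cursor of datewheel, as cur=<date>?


Answer: cur=1726-10-02

Derivation:
# registry.carries(k=wacak) -> no
# registry.toss(k=flege_ug) -> li_ur
# datewheel.monthhop(n=-25) -> 1726-04-02
# datewheel.monthhop(n=6) -> 1726-10-02
# registry.toss(k=wutend) -> 1760-12-21
# datewheel.anchor(d=2029-03-03) -> 2029-03-03
# mathcell.accrue(x=64) -> 64
# datewheel.anchor(d=2068-10-24) -> 2068-10-24
# mathcell.amplify(x=45) -> 2880


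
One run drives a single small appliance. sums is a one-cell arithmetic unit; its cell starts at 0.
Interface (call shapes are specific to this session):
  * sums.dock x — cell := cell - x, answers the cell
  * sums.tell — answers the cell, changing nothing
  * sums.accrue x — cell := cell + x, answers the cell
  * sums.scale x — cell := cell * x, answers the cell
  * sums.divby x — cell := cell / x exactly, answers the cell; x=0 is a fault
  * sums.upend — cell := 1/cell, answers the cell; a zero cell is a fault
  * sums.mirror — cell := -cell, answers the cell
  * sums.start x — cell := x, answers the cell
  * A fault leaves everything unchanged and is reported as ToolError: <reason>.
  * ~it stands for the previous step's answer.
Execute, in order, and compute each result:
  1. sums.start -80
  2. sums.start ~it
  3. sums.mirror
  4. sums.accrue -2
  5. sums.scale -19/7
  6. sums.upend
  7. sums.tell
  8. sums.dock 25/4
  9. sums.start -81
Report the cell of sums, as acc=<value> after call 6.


Answer: acc=-7/1482

Derivation:
Invoking start with x: -80: -80.
Now I run start with x: ~it, yielding -80.
Now I run mirror, yielding 80.
I call accrue with x: -2: 78.
Using scale with x: -19/7, and observe -1482/7.
I invoke upend, yielding -7/1482.
Calling tell, yielding -7/1482.
I call dock with x: 25/4, and see -18539/2964.
I run start with x: -81, — result: -81.


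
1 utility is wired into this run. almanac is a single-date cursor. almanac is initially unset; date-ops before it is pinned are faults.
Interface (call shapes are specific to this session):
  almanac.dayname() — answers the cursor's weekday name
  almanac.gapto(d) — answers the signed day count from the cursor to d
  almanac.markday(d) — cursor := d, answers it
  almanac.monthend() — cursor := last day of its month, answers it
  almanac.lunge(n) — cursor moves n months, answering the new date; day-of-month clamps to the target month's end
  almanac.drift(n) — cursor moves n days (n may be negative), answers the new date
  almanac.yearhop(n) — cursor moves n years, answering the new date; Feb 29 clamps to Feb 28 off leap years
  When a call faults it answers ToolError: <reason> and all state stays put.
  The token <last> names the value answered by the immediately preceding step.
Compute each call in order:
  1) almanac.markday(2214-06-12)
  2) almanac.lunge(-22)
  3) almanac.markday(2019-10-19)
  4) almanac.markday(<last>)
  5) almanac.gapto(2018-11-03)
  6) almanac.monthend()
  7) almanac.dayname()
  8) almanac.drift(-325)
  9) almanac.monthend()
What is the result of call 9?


I invoke almanac.markday on d→2214-06-12, — result: 2214-06-12.
I invoke almanac.lunge on n→-22, → 2212-08-12.
Then almanac.markday on d→2019-10-19, and get 2019-10-19.
I invoke almanac.markday on d→<last>, and get 2019-10-19.
I try almanac.gapto on d→2018-11-03, giving -350.
I invoke almanac.monthend, giving 2019-10-31.
I try almanac.dayname, which returns Thursday.
Now I run almanac.drift on n→-325, and get 2018-12-10.
Now I run almanac.monthend, and observe 2018-12-31.

Answer: 2018-12-31


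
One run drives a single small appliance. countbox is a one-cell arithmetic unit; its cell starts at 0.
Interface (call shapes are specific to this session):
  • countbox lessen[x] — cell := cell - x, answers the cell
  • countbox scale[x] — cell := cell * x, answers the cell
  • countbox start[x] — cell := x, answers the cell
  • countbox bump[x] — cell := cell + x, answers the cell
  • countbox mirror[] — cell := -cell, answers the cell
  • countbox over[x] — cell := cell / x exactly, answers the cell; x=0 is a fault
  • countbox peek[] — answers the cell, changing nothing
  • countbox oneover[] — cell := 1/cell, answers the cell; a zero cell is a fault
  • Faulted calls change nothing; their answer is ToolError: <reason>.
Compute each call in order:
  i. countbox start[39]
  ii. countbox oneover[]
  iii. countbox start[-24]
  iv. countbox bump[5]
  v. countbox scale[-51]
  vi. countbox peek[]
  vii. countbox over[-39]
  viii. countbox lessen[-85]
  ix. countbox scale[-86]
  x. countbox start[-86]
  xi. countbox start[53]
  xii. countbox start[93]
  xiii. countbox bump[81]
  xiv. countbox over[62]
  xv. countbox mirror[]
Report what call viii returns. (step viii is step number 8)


Answer: 782/13

Derivation:
> countbox start x: 39
[out] 39
> countbox oneover
[out] 1/39
> countbox start x: -24
[out] -24
> countbox bump x: 5
[out] -19
> countbox scale x: -51
[out] 969
> countbox peek
[out] 969
> countbox over x: -39
[out] -323/13
> countbox lessen x: -85
[out] 782/13
> countbox scale x: -86
[out] -67252/13
> countbox start x: -86
[out] -86
> countbox start x: 53
[out] 53
> countbox start x: 93
[out] 93
> countbox bump x: 81
[out] 174
> countbox over x: 62
[out] 87/31
> countbox mirror
[out] -87/31


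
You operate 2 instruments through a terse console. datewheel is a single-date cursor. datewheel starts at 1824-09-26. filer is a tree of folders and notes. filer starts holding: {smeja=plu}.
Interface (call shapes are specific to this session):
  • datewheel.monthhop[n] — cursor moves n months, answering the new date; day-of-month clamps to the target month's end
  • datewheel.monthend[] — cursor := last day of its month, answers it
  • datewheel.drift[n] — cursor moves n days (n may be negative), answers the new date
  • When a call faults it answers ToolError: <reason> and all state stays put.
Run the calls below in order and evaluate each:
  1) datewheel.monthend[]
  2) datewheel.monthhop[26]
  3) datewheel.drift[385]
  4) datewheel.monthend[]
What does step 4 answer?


Answer: 1827-12-31

Derivation:
I call datewheel.monthend(): 1824-09-30.
Next I call datewheel.monthhop passing n→26, → 1826-11-30.
Calling datewheel.drift passing n→385, giving 1827-12-20.
I use datewheel.monthend(), and see 1827-12-31.


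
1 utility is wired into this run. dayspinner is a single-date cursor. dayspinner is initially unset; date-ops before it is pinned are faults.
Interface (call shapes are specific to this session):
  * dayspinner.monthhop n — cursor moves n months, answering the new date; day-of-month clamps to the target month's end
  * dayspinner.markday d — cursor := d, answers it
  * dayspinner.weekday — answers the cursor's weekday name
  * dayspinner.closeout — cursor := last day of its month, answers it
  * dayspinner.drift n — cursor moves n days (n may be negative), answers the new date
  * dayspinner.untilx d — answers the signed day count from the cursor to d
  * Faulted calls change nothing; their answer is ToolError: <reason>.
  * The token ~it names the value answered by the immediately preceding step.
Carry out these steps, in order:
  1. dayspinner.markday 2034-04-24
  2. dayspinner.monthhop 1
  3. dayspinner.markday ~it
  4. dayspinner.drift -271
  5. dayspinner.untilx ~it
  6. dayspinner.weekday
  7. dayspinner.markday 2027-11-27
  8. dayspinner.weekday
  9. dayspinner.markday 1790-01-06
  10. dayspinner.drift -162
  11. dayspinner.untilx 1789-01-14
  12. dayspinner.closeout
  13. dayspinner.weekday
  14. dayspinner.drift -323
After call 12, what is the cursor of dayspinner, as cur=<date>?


[in] dayspinner.markday d: 2034-04-24
= 2034-04-24
[in] dayspinner.monthhop n: 1
= 2034-05-24
[in] dayspinner.markday d: ~it
= 2034-05-24
[in] dayspinner.drift n: -271
= 2033-08-26
[in] dayspinner.untilx d: ~it
= 0
[in] dayspinner.weekday
= Friday
[in] dayspinner.markday d: 2027-11-27
= 2027-11-27
[in] dayspinner.weekday
= Saturday
[in] dayspinner.markday d: 1790-01-06
= 1790-01-06
[in] dayspinner.drift n: -162
= 1789-07-28
[in] dayspinner.untilx d: 1789-01-14
= -195
[in] dayspinner.closeout
= 1789-07-31
[in] dayspinner.weekday
= Friday
[in] dayspinner.drift n: -323
= 1788-09-11

Answer: cur=1789-07-31


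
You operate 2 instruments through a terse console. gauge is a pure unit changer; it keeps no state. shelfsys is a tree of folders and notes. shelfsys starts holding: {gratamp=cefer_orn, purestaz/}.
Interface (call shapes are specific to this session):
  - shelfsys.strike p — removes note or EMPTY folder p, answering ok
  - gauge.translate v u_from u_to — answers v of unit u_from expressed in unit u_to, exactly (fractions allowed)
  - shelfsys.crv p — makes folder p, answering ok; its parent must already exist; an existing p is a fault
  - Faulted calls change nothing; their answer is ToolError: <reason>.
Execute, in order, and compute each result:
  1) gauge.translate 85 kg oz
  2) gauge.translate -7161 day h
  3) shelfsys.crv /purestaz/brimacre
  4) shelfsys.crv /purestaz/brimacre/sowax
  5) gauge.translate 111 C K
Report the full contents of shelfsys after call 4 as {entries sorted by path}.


Calling gauge.translate with v→85, u_from→kg, u_to→oz, → 136000000000/45359237.
I use gauge.translate with v→-7161, u_from→day, u_to→h, → -171864.
Next I call shelfsys.crv with p→/purestaz/brimacre, → ok.
I invoke shelfsys.crv with p→/purestaz/brimacre/sowax, and observe ok.
Now I run gauge.translate with v→111, u_from→C, u_to→K, → 7683/20.

Answer: {gratamp=cefer_orn, purestaz/, purestaz/brimacre/, purestaz/brimacre/sowax/}


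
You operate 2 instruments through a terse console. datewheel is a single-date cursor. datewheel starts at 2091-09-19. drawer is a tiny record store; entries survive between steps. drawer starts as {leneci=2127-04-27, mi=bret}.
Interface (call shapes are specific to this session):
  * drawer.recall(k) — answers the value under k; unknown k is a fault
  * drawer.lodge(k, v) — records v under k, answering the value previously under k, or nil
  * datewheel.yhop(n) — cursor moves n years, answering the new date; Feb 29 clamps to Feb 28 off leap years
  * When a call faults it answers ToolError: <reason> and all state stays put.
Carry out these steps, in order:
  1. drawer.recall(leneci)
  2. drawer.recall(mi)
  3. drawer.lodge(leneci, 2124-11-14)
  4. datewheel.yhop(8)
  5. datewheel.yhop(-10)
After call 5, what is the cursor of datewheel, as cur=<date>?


>>> drawer.recall k=leneci
= 2127-04-27
>>> drawer.recall k=mi
= bret
>>> drawer.lodge k=leneci v=2124-11-14
= 2127-04-27
>>> datewheel.yhop n=8
= 2099-09-19
>>> datewheel.yhop n=-10
= 2089-09-19

Answer: cur=2089-09-19


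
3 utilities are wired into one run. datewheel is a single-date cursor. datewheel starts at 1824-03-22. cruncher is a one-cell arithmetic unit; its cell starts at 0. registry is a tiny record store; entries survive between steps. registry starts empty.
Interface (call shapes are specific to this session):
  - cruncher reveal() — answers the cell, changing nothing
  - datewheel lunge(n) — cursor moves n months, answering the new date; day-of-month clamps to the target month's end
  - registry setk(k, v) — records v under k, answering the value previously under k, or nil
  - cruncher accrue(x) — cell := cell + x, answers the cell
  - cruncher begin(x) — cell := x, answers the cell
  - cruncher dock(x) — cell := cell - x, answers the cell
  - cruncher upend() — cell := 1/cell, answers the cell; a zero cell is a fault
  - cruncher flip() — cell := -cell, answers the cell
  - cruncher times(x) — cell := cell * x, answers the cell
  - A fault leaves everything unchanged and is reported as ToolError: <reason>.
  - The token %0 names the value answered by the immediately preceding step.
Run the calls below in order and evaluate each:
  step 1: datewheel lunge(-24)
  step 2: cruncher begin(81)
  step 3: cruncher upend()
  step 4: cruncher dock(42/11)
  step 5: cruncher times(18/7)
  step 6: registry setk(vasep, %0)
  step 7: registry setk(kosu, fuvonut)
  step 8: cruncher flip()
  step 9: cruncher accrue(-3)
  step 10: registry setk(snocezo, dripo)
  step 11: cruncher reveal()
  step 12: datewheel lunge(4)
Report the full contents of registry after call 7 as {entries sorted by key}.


Answer: {kosu=fuvonut, vasep=-6782/693}

Derivation:
·→ datewheel lunge(n='-24')
·← 1822-03-22
·→ cruncher begin(x='81')
·← 81
·→ cruncher upend()
·← 1/81
·→ cruncher dock(x='42/11')
·← -3391/891
·→ cruncher times(x='18/7')
·← -6782/693
·→ registry setk(k='vasep', v='%0')
·← nil
·→ registry setk(k='kosu', v='fuvonut')
·← nil
·→ cruncher flip()
·← 6782/693
·→ cruncher accrue(x='-3')
·← 4703/693
·→ registry setk(k='snocezo', v='dripo')
·← nil
·→ cruncher reveal()
·← 4703/693
·→ datewheel lunge(n='4')
·← 1822-07-22


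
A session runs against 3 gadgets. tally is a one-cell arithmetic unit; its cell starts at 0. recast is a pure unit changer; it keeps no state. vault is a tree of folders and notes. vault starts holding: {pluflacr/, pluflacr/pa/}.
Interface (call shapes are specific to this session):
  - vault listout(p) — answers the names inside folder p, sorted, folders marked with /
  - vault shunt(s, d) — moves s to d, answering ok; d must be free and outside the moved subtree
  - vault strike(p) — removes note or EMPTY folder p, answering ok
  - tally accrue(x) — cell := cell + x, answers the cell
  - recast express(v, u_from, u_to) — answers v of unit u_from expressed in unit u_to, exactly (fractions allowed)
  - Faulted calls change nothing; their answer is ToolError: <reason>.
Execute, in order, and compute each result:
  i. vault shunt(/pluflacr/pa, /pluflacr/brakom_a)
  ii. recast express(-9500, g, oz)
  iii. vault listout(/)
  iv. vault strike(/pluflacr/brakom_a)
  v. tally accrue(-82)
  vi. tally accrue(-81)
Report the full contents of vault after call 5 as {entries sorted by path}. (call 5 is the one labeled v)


I use vault shunt using s: /pluflacr/pa, d: /pluflacr/brakom_a, and see ok.
I call recast express using v: -9500, u_from: g, u_to: oz, and get -15200000000/45359237.
Using vault listout using p: /, and observe [pluflacr/].
Now I run vault strike using p: /pluflacr/brakom_a, yielding ok.
Then tally accrue using x: -82, and get -82.
Now I run tally accrue using x: -81, which returns -163.

Answer: {pluflacr/}


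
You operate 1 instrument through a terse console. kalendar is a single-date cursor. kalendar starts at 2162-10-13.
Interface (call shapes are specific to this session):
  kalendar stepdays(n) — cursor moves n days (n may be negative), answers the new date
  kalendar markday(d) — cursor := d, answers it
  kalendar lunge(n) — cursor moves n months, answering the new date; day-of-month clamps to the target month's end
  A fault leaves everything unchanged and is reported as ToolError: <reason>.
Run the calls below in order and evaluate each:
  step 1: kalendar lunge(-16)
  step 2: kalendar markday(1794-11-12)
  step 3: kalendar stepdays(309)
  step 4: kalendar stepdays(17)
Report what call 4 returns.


==> kalendar lunge(n='-16')
<== 2161-06-13
==> kalendar markday(d='1794-11-12')
<== 1794-11-12
==> kalendar stepdays(n='309')
<== 1795-09-17
==> kalendar stepdays(n='17')
<== 1795-10-04

Answer: 1795-10-04


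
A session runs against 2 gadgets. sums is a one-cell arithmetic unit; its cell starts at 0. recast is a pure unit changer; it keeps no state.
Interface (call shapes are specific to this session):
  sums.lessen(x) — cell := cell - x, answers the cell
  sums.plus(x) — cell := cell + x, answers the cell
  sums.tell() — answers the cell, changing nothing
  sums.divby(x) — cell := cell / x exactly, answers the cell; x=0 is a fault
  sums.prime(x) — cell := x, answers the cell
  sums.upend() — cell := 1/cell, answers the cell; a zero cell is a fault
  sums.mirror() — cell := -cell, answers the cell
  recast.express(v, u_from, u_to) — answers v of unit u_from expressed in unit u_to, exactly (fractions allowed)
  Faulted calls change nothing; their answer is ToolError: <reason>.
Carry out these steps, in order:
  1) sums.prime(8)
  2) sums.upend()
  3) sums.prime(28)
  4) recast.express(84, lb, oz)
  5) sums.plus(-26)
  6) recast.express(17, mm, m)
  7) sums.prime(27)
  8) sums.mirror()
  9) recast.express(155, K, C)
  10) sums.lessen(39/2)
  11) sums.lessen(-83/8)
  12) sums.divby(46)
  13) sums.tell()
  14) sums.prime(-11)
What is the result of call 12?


Answer: -289/368

Derivation:
% 1. sums.prime(8) ~> 8
% 2. sums.upend() ~> 1/8
% 3. sums.prime(28) ~> 28
% 4. recast.express(84, lb, oz) ~> 1344
% 5. sums.plus(-26) ~> 2
% 6. recast.express(17, mm, m) ~> 17/1000
% 7. sums.prime(27) ~> 27
% 8. sums.mirror() ~> -27
% 9. recast.express(155, K, C) ~> -2363/20
% 10. sums.lessen(39/2) ~> -93/2
% 11. sums.lessen(-83/8) ~> -289/8
% 12. sums.divby(46) ~> -289/368
% 13. sums.tell() ~> -289/368
% 14. sums.prime(-11) ~> -11


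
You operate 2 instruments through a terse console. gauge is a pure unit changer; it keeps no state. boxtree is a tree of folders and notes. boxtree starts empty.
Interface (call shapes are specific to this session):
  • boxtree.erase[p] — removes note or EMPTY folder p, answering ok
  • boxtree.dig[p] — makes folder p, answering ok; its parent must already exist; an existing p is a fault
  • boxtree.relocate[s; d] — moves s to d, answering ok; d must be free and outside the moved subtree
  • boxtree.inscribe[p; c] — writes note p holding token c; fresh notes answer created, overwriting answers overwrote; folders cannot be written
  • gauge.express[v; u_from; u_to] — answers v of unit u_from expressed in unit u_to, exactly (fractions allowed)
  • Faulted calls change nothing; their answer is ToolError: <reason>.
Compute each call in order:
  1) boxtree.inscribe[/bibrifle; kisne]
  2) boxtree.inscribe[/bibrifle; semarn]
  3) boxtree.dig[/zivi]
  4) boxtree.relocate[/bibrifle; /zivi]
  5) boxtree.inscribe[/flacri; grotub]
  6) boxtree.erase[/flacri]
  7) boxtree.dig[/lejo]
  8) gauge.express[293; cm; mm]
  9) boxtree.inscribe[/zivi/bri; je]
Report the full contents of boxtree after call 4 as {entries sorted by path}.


Answer: {bibrifle=semarn, zivi/}

Derivation:
>> boxtree.inscribe(/bibrifle, kisne)
<< created
>> boxtree.inscribe(/bibrifle, semarn)
<< overwrote
>> boxtree.dig(/zivi)
<< ok
>> boxtree.relocate(/bibrifle, /zivi)
<< ToolError: exists
>> boxtree.inscribe(/flacri, grotub)
<< created
>> boxtree.erase(/flacri)
<< ok
>> boxtree.dig(/lejo)
<< ok
>> gauge.express(293, cm, mm)
<< 2930
>> boxtree.inscribe(/zivi/bri, je)
<< created


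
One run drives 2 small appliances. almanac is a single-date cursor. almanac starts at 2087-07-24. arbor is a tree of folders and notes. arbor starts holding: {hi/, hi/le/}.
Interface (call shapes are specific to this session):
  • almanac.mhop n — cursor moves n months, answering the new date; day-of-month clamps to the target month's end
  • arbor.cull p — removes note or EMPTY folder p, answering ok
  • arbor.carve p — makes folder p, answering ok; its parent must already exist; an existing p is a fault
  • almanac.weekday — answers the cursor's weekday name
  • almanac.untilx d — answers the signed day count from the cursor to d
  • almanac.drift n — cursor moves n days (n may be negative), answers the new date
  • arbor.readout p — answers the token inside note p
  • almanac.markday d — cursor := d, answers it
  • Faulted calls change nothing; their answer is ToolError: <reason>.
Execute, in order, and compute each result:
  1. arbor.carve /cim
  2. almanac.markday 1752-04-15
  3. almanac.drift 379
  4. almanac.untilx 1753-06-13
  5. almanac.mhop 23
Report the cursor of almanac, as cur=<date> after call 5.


·→ arbor.carve(p='/cim')
·← ok
·→ almanac.markday(d='1752-04-15')
·← 1752-04-15
·→ almanac.drift(n='379')
·← 1753-04-29
·→ almanac.untilx(d='1753-06-13')
·← 45
·→ almanac.mhop(n='23')
·← 1755-03-29

Answer: cur=1755-03-29


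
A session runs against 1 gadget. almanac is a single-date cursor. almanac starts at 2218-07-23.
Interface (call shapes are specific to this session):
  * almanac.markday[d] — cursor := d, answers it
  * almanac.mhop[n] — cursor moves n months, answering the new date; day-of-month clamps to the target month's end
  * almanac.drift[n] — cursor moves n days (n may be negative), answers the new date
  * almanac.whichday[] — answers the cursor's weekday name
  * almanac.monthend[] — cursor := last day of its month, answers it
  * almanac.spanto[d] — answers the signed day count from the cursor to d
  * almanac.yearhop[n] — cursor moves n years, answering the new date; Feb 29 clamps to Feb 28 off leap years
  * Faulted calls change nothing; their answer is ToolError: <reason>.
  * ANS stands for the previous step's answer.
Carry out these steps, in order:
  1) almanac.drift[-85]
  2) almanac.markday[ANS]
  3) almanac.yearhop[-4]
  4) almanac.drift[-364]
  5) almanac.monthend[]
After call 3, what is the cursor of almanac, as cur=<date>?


Answer: cur=2214-04-29

Derivation:
# 1. almanac.drift(-85) ~> 2218-04-29
# 2. almanac.markday(ANS) ~> 2218-04-29
# 3. almanac.yearhop(-4) ~> 2214-04-29
# 4. almanac.drift(-364) ~> 2213-04-30
# 5. almanac.monthend() ~> 2213-04-30


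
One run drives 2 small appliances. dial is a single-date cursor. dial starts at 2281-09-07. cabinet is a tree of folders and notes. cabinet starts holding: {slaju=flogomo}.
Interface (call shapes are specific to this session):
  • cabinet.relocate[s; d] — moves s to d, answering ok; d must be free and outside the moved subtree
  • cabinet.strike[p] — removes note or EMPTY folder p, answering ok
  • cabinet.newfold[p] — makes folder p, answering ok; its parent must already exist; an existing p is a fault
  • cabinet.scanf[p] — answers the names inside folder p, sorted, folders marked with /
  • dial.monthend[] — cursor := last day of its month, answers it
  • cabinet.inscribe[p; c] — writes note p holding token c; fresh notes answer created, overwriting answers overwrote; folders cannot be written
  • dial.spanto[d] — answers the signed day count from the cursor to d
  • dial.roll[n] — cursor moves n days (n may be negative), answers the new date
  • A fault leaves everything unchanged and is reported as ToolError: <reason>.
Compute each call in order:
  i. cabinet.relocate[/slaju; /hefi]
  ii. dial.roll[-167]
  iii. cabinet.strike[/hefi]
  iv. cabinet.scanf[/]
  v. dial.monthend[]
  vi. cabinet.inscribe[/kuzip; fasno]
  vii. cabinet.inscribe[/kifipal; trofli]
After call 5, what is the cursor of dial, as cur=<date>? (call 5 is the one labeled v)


Answer: cur=2281-03-31

Derivation:
;; relocate(s→/slaju, d→/hefi) => ok
;; roll(n→-167) => 2281-03-24
;; strike(p→/hefi) => ok
;; scanf(p→/) => []
;; monthend() => 2281-03-31
;; inscribe(p→/kuzip, c→fasno) => created
;; inscribe(p→/kifipal, c→trofli) => created


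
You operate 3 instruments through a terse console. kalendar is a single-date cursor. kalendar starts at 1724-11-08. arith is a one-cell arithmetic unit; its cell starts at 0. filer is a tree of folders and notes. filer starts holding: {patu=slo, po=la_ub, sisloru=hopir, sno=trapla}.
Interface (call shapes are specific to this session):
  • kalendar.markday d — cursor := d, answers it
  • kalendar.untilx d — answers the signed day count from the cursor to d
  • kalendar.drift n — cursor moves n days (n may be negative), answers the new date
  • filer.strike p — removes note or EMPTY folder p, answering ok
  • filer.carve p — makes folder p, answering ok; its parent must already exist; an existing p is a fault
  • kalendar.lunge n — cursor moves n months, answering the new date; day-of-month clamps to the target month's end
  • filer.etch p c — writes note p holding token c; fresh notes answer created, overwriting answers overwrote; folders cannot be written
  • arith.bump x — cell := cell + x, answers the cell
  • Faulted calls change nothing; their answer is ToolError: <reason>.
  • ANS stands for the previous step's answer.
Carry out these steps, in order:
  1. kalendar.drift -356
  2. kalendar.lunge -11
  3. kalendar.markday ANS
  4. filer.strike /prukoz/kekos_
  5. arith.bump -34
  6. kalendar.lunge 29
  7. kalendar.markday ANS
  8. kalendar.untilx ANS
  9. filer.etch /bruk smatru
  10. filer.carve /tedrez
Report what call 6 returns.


Answer: 1725-05-18

Derivation:
>> kalendar.drift(n→-356)
<< 1723-11-18
>> kalendar.lunge(n→-11)
<< 1722-12-18
>> kalendar.markday(d→ANS)
<< 1722-12-18
>> filer.strike(p→/prukoz/kekos_)
<< ToolError: not found
>> arith.bump(x→-34)
<< -34
>> kalendar.lunge(n→29)
<< 1725-05-18
>> kalendar.markday(d→ANS)
<< 1725-05-18
>> kalendar.untilx(d→ANS)
<< 0
>> filer.etch(p→/bruk, c→smatru)
<< created
>> filer.carve(p→/tedrez)
<< ok


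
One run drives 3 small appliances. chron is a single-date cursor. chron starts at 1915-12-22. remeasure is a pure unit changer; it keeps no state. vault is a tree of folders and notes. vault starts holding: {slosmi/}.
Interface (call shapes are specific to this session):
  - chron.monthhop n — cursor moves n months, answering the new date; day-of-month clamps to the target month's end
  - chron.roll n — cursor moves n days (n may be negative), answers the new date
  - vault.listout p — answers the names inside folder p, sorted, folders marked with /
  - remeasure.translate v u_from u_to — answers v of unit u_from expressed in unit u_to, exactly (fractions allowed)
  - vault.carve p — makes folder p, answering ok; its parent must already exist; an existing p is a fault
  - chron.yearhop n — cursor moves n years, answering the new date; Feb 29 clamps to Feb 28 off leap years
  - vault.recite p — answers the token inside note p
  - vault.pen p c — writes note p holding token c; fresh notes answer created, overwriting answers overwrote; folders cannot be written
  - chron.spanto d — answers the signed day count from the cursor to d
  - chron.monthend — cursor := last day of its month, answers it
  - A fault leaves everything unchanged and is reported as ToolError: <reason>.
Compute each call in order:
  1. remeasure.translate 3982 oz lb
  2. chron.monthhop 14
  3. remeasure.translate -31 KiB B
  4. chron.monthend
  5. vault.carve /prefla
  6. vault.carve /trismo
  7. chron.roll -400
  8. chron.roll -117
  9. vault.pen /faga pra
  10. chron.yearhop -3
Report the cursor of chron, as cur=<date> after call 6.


Answer: cur=1917-02-28

Derivation:
>> remeasure.translate(v='3982', u_from='oz', u_to='lb')
<< 1991/8
>> chron.monthhop(n='14')
<< 1917-02-22
>> remeasure.translate(v='-31', u_from='KiB', u_to='B')
<< -31744
>> chron.monthend()
<< 1917-02-28
>> vault.carve(p='/prefla')
<< ok
>> vault.carve(p='/trismo')
<< ok
>> chron.roll(n='-400')
<< 1916-01-25
>> chron.roll(n='-117')
<< 1915-09-30
>> vault.pen(p='/faga', c='pra')
<< created
>> chron.yearhop(n='-3')
<< 1912-09-30


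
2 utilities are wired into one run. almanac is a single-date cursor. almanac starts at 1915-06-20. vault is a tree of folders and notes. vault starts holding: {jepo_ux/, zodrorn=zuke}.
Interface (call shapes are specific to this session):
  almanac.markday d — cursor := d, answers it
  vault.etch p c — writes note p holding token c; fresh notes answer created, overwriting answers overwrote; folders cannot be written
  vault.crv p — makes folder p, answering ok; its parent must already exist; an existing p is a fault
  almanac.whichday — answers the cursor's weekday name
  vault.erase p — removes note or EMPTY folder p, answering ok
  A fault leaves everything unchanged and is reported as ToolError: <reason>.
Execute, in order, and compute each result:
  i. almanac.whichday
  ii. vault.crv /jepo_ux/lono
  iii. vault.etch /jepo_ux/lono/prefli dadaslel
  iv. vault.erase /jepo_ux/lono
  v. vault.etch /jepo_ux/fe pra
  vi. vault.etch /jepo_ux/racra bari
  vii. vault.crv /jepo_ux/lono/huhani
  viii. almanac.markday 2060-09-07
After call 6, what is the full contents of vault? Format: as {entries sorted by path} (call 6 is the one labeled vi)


Answer: {jepo_ux/, jepo_ux/fe=pra, jepo_ux/lono/, jepo_ux/lono/prefli=dadaslel, jepo_ux/racra=bari, zodrorn=zuke}

Derivation:
[in] whichday
= Sunday
[in] crv p='/jepo_ux/lono'
= ok
[in] etch p='/jepo_ux/lono/prefli' c='dadaslel'
= created
[in] erase p='/jepo_ux/lono'
= ToolError: not empty
[in] etch p='/jepo_ux/fe' c='pra'
= created
[in] etch p='/jepo_ux/racra' c='bari'
= created
[in] crv p='/jepo_ux/lono/huhani'
= ok
[in] markday d='2060-09-07'
= 2060-09-07


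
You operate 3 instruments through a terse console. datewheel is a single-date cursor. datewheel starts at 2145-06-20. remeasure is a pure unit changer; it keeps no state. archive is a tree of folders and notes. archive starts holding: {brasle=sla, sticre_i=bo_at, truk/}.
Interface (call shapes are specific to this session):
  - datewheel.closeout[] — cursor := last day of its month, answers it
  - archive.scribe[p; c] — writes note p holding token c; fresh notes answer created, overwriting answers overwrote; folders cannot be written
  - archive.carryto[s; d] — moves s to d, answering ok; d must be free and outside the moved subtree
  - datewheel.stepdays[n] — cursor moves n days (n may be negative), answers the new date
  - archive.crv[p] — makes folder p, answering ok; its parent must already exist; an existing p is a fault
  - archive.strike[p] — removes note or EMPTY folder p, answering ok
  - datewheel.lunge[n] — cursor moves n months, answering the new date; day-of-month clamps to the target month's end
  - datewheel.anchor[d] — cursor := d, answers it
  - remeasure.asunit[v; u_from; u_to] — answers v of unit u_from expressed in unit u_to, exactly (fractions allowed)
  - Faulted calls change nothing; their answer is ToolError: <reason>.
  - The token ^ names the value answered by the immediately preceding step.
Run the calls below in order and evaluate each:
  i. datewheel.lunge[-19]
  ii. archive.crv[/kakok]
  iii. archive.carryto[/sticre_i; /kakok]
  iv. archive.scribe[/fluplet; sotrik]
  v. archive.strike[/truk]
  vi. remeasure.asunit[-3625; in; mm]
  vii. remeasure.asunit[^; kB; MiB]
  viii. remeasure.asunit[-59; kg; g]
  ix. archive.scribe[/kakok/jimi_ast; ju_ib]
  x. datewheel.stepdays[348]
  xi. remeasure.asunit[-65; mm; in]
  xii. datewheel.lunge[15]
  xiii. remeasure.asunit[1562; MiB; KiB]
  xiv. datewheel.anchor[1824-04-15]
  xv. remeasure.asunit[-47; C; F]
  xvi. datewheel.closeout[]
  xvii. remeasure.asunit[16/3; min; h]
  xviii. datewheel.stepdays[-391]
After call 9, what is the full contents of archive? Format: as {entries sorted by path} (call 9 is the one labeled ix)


> datewheel.lunge -19
  2143-11-20
> archive.crv /kakok
  ok
> archive.carryto /sticre_i /kakok
  ToolError: exists
> archive.scribe /fluplet sotrik
  created
> archive.strike /truk
  ok
> remeasure.asunit -3625 in mm
  -92075
> remeasure.asunit ^ kB MiB
  -11509375/131072
> remeasure.asunit -59 kg g
  -59000
> archive.scribe /kakok/jimi_ast ju_ib
  created
> datewheel.stepdays 348
  2144-11-02
> remeasure.asunit -65 mm in
  -325/127
> datewheel.lunge 15
  2146-02-02
> remeasure.asunit 1562 MiB KiB
  1599488
> datewheel.anchor 1824-04-15
  1824-04-15
> remeasure.asunit -47 C F
  -263/5
> datewheel.closeout
  1824-04-30
> remeasure.asunit 16/3 min h
  4/45
> datewheel.stepdays -391
  1823-04-05

Answer: {brasle=sla, fluplet=sotrik, kakok/, kakok/jimi_ast=ju_ib, sticre_i=bo_at}


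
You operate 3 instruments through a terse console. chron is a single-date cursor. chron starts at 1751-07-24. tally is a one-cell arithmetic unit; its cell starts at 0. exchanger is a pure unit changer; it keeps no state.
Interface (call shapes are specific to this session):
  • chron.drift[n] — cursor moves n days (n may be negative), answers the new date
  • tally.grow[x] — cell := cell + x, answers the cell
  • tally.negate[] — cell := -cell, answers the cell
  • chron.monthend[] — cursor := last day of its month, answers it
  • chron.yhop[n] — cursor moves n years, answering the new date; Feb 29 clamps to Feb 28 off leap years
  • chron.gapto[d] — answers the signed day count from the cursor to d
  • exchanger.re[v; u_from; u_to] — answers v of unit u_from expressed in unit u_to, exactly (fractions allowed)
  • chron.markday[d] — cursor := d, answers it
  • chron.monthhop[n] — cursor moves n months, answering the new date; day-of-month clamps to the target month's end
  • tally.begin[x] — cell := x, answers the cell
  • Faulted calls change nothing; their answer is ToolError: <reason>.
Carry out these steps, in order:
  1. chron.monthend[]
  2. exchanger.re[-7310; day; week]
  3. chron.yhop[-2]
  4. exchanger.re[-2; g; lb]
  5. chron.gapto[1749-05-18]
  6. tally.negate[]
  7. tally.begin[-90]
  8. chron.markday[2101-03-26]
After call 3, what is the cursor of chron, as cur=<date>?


Step: chron.monthend[]
Result: 1751-07-31
Step: exchanger.re[-7310; day; week]
Result: -7310/7
Step: chron.yhop[-2]
Result: 1749-07-31
Step: exchanger.re[-2; g; lb]
Result: -200000/45359237
Step: chron.gapto[1749-05-18]
Result: -74
Step: tally.negate[]
Result: 0
Step: tally.begin[-90]
Result: -90
Step: chron.markday[2101-03-26]
Result: 2101-03-26

Answer: cur=1749-07-31


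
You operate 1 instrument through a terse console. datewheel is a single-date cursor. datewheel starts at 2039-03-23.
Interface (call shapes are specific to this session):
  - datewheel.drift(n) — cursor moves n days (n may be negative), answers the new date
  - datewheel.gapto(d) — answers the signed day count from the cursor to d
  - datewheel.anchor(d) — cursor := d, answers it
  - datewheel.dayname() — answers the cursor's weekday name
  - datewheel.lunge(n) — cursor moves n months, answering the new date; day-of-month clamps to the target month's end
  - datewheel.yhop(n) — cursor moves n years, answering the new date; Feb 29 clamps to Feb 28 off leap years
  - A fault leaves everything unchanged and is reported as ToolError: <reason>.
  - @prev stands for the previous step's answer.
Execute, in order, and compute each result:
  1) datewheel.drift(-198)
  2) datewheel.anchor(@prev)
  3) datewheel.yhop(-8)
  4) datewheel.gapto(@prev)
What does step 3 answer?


Answer: 2030-09-06

Derivation:
→ drift(n: -198)
← 2038-09-06
→ anchor(d: @prev)
← 2038-09-06
→ yhop(n: -8)
← 2030-09-06
→ gapto(d: @prev)
← 0


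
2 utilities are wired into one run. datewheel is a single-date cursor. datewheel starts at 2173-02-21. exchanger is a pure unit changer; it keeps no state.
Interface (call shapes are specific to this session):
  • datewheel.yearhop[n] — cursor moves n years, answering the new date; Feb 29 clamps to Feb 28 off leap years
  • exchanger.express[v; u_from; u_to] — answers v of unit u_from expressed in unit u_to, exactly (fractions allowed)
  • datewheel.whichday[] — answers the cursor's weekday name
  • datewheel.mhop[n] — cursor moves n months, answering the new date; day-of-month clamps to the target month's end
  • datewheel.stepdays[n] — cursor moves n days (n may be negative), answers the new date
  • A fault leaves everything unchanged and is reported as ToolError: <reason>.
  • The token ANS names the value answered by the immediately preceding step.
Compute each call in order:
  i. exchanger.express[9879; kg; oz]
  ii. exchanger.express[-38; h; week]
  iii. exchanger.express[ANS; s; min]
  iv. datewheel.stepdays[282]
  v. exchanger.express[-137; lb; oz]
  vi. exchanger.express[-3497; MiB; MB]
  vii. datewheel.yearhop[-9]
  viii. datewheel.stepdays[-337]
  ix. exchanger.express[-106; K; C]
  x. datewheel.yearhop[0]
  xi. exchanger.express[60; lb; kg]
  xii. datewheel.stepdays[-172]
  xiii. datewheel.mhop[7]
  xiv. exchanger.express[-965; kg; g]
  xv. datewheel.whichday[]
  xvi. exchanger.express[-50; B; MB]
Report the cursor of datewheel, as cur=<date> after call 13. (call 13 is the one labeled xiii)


I invoke express using v→9879, u_from→kg, u_to→oz, and observe 15806400000000/45359237.
Using express using v→-38, u_from→h, u_to→week, — result: -19/84.
Calling express using v→ANS, u_from→s, u_to→min, yielding -19/5040.
Calling stepdays using n→282, and see 2173-11-30.
Next I call express using v→-137, u_from→lb, u_to→oz, and see -2192.
I run express using v→-3497, u_from→MiB, u_to→MB, giving -57294848/15625.
I run yearhop using n→-9, — result: 2164-11-30.
I run stepdays using n→-337, giving 2163-12-29.
I use express using v→-106, u_from→K, u_to→C, and get -7583/20.
I use yearhop using n→0, yielding 2163-12-29.
Next I call express using v→60, u_from→lb, u_to→kg, and get 136077711/5000000.
I call stepdays using n→-172, giving 2163-07-10.
I use mhop using n→7, — result: 2164-02-10.
Then express using v→-965, u_from→kg, u_to→g, — result: -965000.
I use whichday(), yielding Friday.
Using express using v→-50, u_from→B, u_to→MB, yielding -1/20000.

Answer: cur=2164-02-10


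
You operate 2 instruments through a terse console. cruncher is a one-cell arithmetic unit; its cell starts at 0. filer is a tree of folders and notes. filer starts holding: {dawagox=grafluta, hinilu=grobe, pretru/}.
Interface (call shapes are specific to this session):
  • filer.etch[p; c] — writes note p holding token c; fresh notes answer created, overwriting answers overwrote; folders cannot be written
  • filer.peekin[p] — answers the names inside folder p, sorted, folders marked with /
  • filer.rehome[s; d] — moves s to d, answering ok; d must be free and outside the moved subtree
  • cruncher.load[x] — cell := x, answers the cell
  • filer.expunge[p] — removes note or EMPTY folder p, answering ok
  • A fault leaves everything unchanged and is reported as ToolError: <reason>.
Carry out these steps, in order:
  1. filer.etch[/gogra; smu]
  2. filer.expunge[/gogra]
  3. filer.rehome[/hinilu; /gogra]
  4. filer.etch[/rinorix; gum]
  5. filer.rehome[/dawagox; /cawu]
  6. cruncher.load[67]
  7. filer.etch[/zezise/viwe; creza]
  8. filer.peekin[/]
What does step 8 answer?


Answer: [cawu, gogra, pretru/, rinorix]

Derivation:
> etch p: /gogra c: smu
[out] created
> expunge p: /gogra
[out] ok
> rehome s: /hinilu d: /gogra
[out] ok
> etch p: /rinorix c: gum
[out] created
> rehome s: /dawagox d: /cawu
[out] ok
> load x: 67
[out] 67
> etch p: /zezise/viwe c: creza
[out] ToolError: no parent
> peekin p: /
[out] [cawu, gogra, pretru/, rinorix]
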